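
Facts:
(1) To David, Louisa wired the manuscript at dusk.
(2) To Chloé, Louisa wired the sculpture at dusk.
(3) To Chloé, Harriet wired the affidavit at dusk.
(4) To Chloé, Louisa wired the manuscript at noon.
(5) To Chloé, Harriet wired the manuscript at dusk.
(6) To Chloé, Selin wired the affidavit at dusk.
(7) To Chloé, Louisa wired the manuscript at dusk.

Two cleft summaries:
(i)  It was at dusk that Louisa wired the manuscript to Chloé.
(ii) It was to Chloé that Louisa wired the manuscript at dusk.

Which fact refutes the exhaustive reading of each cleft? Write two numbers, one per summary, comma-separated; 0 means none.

4, 1

Summary (i) focuses "at dusk" (the setting); background same agent, thing, recipient (Louisa / the manuscript / Chloé). Fact (4) matches that background with setting = at noon — refutes (i).
Summary (ii) focuses "Chloé" (the recipient); background same agent, thing, setting (Louisa / the manuscript / at dusk). Fact (1) matches that background with recipient = David — refutes (ii).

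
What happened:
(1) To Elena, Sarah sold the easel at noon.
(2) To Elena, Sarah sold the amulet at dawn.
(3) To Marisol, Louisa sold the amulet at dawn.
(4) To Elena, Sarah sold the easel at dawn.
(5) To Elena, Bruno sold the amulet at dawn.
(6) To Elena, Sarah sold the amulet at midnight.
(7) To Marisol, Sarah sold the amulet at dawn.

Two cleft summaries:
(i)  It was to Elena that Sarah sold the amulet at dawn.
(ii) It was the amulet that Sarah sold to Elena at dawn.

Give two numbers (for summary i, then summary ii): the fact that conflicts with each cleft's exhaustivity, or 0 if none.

7, 4

(i): focus "Elena". Looking for same agent, thing, setting (Sarah / the amulet / at dawn) with some other recipient — fact (7) has Marisol there. Refuted.
(ii): focus "the amulet". Looking for same agent, recipient, setting (Sarah / Elena / at dawn) with some other thing — fact (4) has the easel there. Refuted.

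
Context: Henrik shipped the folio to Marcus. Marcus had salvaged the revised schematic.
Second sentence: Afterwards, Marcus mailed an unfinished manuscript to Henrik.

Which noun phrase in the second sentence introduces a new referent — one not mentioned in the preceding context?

an unfinished manuscript

"Marcus" and "Henrik" in the second sentence are given — already mentioned in the context.
"an unfinished manuscript" has no antecedent in the context; it is discourse-new (the indefinite article also signals a new referent).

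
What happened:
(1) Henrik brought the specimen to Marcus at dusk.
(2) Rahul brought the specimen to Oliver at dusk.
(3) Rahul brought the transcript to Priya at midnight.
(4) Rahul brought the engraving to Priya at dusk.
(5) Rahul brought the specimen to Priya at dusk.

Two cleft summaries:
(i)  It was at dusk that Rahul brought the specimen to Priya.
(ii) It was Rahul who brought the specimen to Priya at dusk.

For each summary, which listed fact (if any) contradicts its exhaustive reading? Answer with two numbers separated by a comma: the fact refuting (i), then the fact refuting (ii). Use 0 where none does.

(i): focus "at dusk". No fact shares agent = Rahul, thing = the specimen, recipient = Priya with a different setting. 0.
(ii): focus "Rahul". No fact shares thing = the specimen, recipient = Priya, setting = at dusk with a different agent. 0.

0, 0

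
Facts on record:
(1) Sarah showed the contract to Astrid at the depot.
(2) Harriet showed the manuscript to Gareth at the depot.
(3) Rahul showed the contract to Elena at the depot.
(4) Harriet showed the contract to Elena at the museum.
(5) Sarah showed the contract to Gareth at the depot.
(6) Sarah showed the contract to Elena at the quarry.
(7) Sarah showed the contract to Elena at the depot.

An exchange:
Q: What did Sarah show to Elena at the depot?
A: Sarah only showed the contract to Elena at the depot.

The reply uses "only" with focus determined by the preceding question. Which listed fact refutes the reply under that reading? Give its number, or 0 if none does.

0

The question "What did ...?" targets the thing, so in the reply the focus falls on "the contract".
So "only" ranges over things; the rest (agent = Sarah, recipient = Elena, setting = at the depot) is presupposed.
No listed fact shares that background with another thing. Nothing contradicts the reply.
(Fact (6) would refute a reading with focus on the setting — but that is not what the question asks.)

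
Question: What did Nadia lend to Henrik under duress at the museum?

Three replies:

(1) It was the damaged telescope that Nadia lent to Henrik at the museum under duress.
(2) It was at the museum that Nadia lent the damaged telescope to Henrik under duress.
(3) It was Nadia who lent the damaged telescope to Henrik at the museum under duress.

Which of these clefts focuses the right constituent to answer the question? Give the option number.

The question word "what" targets the direct object.
Option (1) clefts "the damaged telescope" — that matches what the question asks about.
Option (2) clefts "at the museum" — the location, not what was asked.
Option (3) clefts "Nadia" — the subject (agent), not what was asked.
So the congruent reply is (1).

1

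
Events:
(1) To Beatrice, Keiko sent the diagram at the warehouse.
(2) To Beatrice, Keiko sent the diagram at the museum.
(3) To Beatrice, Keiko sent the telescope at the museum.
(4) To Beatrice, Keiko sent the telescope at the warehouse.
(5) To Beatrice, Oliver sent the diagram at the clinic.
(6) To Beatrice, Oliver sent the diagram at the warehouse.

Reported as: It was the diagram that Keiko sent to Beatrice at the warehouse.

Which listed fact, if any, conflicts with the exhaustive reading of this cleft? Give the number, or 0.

4

The cleft puts "the diagram" in focus and presupposes the open proposition with Keiko as agent and Beatrice as recipient and at the warehouse as setting.
The exhaustive reading says no other thing fits that background.
Fact (4) shares the background but with thing = the telescope; exhaustivity is violated.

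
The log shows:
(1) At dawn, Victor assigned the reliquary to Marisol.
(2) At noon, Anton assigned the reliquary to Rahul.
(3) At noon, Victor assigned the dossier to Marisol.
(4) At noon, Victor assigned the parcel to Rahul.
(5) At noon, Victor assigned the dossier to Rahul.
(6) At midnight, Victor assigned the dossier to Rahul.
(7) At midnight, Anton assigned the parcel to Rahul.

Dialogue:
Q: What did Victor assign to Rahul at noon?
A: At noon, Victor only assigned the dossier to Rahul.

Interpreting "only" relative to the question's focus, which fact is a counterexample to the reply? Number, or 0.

4

Answering "What did ...?" puts focus on the thing — here, "the dossier".
So "only" ranges over things; the rest (Victor as agent and Rahul as recipient and at noon as setting) is presupposed.
Fact (4) keeps Victor as agent and Rahul as recipient and at noon as setting but has thing = the parcel; that refutes the reply.
(Fact (6) would refute a reading with focus on the setting — but that is not what the question asks.)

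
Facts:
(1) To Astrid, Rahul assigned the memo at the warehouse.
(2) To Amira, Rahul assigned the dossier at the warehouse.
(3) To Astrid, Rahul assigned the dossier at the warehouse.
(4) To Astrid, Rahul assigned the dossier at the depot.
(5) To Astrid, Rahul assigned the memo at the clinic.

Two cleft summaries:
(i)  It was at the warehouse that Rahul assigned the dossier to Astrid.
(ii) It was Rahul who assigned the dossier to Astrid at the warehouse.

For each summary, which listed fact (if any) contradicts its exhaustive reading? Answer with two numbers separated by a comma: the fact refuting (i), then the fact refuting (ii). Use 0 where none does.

(i): focus "at the warehouse". Looking for agent = Rahul, thing = the dossier, recipient = Astrid with some other setting — fact (4) has at the depot there. Refuted.
(ii): focus "Rahul". No fact shares thing = the dossier, recipient = Astrid, setting = at the warehouse with a different agent. 0.

4, 0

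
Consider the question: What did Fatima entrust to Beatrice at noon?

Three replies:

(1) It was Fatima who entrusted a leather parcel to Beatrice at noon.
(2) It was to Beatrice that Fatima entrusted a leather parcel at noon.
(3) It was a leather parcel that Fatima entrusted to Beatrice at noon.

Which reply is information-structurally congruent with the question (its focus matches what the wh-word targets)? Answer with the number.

The question word "what" targets the direct object.
Option (1) clefts "Fatima" — the subject (agent), not what was asked.
Option (2) clefts "to Beatrice" — the recipient, not what was asked.
Option (3) clefts "a leather parcel" — that matches what the question asks about.
So the congruent reply is (3).

3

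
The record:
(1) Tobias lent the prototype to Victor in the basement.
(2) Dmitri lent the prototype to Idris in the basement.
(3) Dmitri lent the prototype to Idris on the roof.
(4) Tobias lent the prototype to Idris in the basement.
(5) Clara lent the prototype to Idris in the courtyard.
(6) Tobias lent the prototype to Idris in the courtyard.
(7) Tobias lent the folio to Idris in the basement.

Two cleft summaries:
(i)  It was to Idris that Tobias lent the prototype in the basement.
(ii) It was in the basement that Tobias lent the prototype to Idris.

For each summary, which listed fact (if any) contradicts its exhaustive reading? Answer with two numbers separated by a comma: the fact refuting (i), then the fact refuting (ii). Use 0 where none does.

Summary (i) focuses "Idris" (the recipient); background Tobias as agent and the prototype as thing and in the basement as setting. Fact (1) matches that background with recipient = Victor — refutes (i).
Summary (ii) focuses "in the basement" (the setting); background Tobias as agent and the prototype as thing and Idris as recipient. Fact (6) matches that background with setting = in the courtyard — refutes (ii).

1, 6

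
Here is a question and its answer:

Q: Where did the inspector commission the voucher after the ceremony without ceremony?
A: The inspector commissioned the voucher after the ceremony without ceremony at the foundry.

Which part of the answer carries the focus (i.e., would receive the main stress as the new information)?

at the foundry

The wh-word "where" asks about the location.
In the answer, "the inspector", "the voucher", "without ceremony" and "after the ceremony" are given — repeated from the question.
The constituent filling the location gap is "at the foundry"; that is the focus and would carry nuclear stress.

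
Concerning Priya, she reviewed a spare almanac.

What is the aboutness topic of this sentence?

The construction explicitly marks "Priya" as what the sentence is about — the topic.
The remainder of the clause is the comment (what is said about the topic).

Priya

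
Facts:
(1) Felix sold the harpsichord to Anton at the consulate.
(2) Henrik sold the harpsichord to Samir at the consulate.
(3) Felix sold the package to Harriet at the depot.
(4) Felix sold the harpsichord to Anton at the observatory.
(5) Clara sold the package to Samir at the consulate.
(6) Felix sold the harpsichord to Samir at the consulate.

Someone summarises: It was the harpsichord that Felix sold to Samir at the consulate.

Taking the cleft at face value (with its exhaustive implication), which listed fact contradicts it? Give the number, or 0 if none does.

0

The cleft puts "the harpsichord" in focus and presupposes the open proposition with same agent, recipient, setting (Felix / Samir / at the consulate).
The exhaustive reading says no other thing fits that background.
Every other fact differs from the presupposition on some backgrounded slot, so none challenges the exhaustivity.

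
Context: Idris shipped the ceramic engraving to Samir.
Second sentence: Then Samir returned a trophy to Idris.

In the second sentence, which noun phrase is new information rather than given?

"Samir" and "Idris" in the second sentence are given — already mentioned in the context.
"a trophy" has no antecedent in the context; it is discourse-new (the indefinite article also signals a new referent).

a trophy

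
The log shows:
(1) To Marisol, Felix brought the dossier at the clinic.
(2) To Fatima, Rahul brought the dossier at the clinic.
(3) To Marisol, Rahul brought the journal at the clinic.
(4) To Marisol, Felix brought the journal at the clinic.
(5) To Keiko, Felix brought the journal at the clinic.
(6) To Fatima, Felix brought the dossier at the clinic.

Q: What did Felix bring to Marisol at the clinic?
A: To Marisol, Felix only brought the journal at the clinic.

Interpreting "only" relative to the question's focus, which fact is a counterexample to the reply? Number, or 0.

1

The question "What did ...?" targets the thing, so in the reply the focus falls on "the journal".
"Only" then excludes alternative things while the background — agent = Felix, recipient = Marisol, setting = at the clinic — is held fixed.
Fact (1) keeps agent = Felix, recipient = Marisol, setting = at the clinic but has thing = the dossier; that refutes the reply.
(Fact (5) would refute a reading with focus on the recipient — but that is not what the question asks.)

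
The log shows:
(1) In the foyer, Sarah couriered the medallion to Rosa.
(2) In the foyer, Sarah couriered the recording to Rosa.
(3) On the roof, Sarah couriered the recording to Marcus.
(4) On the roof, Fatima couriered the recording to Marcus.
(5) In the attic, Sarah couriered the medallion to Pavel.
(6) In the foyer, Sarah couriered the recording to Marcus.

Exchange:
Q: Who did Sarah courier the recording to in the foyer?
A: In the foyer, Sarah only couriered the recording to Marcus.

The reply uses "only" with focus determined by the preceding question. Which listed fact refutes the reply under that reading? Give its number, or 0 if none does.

The question "Who did ... to ...?" targets the recipient, so in the reply the focus falls on "Marcus".
So "only" ranges over recipients; the rest (agent = Sarah, thing = the recording, setting = in the foyer) is presupposed.
Fact (2) shares the background with a different recipient (Rosa) — counterexample.
(Fact (3) would refute a reading with focus on the setting — but that is not what the question asks.)

2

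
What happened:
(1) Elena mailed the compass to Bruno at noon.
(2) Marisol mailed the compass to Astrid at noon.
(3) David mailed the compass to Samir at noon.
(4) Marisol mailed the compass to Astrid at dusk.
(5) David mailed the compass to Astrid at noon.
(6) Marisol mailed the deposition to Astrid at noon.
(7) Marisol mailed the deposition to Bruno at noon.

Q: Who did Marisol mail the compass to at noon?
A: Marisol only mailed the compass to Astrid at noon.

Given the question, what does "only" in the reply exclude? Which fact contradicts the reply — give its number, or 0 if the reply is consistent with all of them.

0

The question "Who did ... to ...?" targets the recipient, so in the reply the focus falls on "Astrid".
"Only" then excludes alternative recipients while the background — same agent, thing, setting (Marisol / the compass / at noon) — is held fixed.
No listed fact shares that background with another recipient. Nothing contradicts the reply.
(Fact (6) would refute a reading with focus on the thing — but that is not what the question asks.)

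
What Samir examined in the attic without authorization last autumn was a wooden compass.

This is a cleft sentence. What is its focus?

In a pseudo-cleft "What ... was X", the post-copular constituent X is the focus.
Here the focus is "a wooden compass". The backgrounded (presupposed) material includes "Samir", "in the attic", "without authorization" and "last autumn".

a wooden compass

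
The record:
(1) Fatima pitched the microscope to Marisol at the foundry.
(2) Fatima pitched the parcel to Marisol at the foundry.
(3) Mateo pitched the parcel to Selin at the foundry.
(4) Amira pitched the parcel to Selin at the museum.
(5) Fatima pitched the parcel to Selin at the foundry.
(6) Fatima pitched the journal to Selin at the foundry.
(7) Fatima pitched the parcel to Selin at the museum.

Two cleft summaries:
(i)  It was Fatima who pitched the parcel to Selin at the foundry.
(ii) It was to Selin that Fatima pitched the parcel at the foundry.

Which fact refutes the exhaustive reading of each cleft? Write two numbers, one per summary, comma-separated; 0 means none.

3, 2

(i): focus "Fatima". Looking for the parcel as thing and Selin as recipient and at the foundry as setting with some other agent — fact (3) has Mateo there. Refuted.
(ii): focus "Selin". Looking for Fatima as agent and the parcel as thing and at the foundry as setting with some other recipient — fact (2) has Marisol there. Refuted.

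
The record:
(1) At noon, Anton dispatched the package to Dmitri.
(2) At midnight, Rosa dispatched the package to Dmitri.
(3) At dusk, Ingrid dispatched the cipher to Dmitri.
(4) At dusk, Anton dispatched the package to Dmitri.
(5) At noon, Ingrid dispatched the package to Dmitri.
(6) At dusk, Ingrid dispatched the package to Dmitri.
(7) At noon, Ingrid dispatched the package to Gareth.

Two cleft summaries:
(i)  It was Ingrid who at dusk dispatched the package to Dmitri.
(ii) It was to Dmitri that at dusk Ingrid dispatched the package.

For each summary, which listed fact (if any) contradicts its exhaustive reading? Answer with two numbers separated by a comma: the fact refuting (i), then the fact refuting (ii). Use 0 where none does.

4, 0

(i): focus "Ingrid". Looking for same thing, recipient, setting (the package / Dmitri / at dusk) with some other agent — fact (4) has Anton there. Refuted.
(ii): focus "Dmitri". No fact shares same agent, thing, setting (Ingrid / the package / at dusk) with a different recipient. 0.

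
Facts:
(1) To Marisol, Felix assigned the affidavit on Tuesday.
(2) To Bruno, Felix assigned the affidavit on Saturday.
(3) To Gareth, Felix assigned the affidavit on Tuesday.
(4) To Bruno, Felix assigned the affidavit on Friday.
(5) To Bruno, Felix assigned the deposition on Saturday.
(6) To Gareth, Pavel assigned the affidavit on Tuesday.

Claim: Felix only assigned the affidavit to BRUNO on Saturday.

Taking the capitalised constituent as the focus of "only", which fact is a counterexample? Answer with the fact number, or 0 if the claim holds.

Focus (in capitals) is "Bruno" — the recipient. "Only" excludes alternative recipients while holding fixed same agent, thing, setting (Felix / the affidavit / on Saturday).
No fact matches same agent, thing, setting (Felix / the affidavit / on Saturday) with a different recipient — every other fact differs on at least one backgrounded slot. So no fact refutes it.

0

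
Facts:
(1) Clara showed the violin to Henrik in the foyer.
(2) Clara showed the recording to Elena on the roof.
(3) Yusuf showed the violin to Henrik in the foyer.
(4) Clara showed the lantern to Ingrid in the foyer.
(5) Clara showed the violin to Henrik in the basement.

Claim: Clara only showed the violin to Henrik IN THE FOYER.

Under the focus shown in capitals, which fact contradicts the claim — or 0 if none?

5

Focus (in capitals) is "in the foyer" — the setting. "Only" excludes alternative settings while holding fixed Clara as agent and the violin as thing and Henrik as recipient.
Fact (5) matches on Clara as agent and the violin as thing and Henrik as recipient, but has setting = in the basement instead. That refutes the claim.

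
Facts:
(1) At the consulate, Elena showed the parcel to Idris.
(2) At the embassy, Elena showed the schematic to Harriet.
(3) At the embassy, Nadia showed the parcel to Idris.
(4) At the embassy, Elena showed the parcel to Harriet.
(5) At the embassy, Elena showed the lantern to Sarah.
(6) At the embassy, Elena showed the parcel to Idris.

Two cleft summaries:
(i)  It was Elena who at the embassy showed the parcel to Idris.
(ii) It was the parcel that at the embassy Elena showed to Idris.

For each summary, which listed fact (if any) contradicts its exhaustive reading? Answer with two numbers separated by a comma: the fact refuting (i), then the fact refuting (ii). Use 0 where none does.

3, 0

(i): focus "Elena". Looking for the parcel as thing and Idris as recipient and at the embassy as setting with some other agent — fact (3) has Nadia there. Refuted.
(ii): focus "the parcel". No fact shares Elena as agent and Idris as recipient and at the embassy as setting with a different thing. 0.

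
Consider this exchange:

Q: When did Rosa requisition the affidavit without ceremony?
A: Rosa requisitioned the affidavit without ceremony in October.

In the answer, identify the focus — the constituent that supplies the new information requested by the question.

in October

The wh-word "when" asks about the time.
In the answer, "Rosa", "the affidavit" and "without ceremony" are given — repeated from the question.
The constituent filling the time gap is "in October"; that is the focus and would carry nuclear stress.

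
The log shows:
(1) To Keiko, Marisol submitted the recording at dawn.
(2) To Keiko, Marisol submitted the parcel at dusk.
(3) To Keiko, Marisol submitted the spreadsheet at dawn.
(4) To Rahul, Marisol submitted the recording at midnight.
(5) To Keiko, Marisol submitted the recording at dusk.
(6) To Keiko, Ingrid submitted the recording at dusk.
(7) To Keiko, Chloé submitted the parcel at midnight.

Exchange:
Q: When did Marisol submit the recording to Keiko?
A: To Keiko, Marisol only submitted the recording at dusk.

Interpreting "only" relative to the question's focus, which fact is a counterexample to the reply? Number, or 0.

1

The question "When did ...?" targets the setting, so in the reply the focus falls on "at dusk".
"Only" then excludes alternative settings while the background — agent = Marisol, thing = the recording, recipient = Keiko — is held fixed.
Fact (1) keeps agent = Marisol, thing = the recording, recipient = Keiko but has setting = at dawn; that refutes the reply.
(Fact (2) would refute a reading with focus on the thing — but that is not what the question asks.)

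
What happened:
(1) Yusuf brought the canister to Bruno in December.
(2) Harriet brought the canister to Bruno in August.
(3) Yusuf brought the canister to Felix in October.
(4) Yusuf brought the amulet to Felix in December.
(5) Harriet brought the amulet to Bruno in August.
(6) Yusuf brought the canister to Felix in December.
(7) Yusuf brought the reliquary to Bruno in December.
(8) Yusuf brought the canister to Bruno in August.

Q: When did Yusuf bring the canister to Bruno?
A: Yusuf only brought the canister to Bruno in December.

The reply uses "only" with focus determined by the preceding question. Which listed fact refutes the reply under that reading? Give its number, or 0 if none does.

8

Answering "When did ...?" puts focus on the setting — here, "in December".
So "only" ranges over settings; the rest (same agent, thing, recipient (Yusuf / the canister / Bruno)) is presupposed.
Fact (8) shares the background with a different setting (in August) — counterexample.
(Fact (6) would refute a reading with focus on the recipient — but that is not what the question asks.)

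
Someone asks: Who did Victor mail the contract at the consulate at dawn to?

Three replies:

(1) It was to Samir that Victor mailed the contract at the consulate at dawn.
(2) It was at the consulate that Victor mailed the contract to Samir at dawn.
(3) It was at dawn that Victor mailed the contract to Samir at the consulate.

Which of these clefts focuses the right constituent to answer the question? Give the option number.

The question word "who" targets the recipient.
Option (1) clefts "to Samir" — that matches what the question asks about.
Option (2) clefts "at the consulate" — the location, not what was asked.
Option (3) clefts "at dawn" — the time, not what was asked.
So the congruent reply is (1).

1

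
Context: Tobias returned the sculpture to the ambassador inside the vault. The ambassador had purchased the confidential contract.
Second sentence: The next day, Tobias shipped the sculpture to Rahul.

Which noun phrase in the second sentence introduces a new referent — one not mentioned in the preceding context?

Rahul

"Tobias" and "the sculpture" in the second sentence are given — already mentioned in the context.
"Rahul" has no antecedent in the context; it is discourse-new.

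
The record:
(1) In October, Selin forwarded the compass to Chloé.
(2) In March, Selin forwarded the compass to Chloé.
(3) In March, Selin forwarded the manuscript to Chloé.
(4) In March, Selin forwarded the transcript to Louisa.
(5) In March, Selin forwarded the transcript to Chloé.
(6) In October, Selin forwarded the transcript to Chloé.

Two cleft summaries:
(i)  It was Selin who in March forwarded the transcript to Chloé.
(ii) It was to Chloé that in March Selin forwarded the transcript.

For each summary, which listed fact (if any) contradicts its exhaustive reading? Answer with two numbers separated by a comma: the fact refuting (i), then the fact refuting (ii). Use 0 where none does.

0, 4

(i): focus "Selin". No fact shares the transcript as thing and Chloé as recipient and in March as setting with a different agent. 0.
(ii): focus "Chloé". Looking for Selin as agent and the transcript as thing and in March as setting with some other recipient — fact (4) has Louisa there. Refuted.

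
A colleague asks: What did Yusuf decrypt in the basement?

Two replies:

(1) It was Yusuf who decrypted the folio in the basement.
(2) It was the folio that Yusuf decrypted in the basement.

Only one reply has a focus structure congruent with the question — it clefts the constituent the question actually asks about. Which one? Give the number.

2

The question word "what" targets the direct object.
Option (1) clefts "Yusuf" — the subject (agent), not what was asked.
Option (2) clefts "the folio" — that matches what the question asks about.
So the congruent reply is (2).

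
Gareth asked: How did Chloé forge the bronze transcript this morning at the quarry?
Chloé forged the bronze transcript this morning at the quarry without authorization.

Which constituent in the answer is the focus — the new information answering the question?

The wh-word "how" asks about the manner.
In the answer, "Chloé", "the bronze transcript", "this morning" and "at the quarry" are given — repeated from the question.
The constituent filling the manner gap is "without authorization"; that is the focus and would carry nuclear stress.

without authorization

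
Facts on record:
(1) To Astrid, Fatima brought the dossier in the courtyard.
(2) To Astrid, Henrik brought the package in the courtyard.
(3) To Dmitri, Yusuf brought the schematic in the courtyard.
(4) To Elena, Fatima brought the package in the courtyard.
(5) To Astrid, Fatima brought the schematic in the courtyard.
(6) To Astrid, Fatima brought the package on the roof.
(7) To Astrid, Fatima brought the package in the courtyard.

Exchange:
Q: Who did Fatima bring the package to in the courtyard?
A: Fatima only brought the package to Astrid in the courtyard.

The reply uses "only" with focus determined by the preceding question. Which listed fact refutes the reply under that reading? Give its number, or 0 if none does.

Answering "Who did ... to ...?" puts focus on the recipient — here, "Astrid".
"Only" then excludes alternative recipients while the background — Fatima as agent and the package as thing and in the courtyard as setting — is held fixed.
Fact (4) keeps Fatima as agent and the package as thing and in the courtyard as setting but has recipient = Elena; that refutes the reply.
(Fact (1) would refute a reading with focus on the thing — but that is not what the question asks.)

4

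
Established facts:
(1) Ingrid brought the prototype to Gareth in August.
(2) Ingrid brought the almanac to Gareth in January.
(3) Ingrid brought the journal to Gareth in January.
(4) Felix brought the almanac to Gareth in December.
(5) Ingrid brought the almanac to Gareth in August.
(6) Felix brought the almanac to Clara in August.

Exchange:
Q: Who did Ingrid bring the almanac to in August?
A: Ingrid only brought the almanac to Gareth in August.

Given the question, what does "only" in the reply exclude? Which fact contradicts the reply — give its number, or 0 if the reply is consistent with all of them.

Answering "Who did ... to ...?" puts focus on the recipient — here, "Gareth".
"Only" then excludes alternative recipients while the background — same agent, thing, setting (Ingrid / the almanac / in August) — is held fixed.
No listed fact shares that background with another recipient. Nothing contradicts the reply.
(Fact (1) would refute a reading with focus on the thing — but that is not what the question asks.)

0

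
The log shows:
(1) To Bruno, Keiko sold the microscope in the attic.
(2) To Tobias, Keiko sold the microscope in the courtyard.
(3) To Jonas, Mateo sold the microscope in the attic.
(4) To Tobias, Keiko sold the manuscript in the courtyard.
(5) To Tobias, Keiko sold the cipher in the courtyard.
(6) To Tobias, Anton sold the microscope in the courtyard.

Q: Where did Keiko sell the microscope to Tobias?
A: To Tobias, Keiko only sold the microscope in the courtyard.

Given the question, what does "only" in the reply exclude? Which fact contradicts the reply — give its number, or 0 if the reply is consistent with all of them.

Answering "Where did ...?" puts focus on the setting — here, "in the courtyard".
So "only" ranges over settings; the rest (same agent, thing, recipient (Keiko / the microscope / Tobias)) is presupposed.
No listed fact shares that background with another setting. Nothing contradicts the reply.
(Fact (4) would refute a reading with focus on the thing — but that is not what the question asks.)

0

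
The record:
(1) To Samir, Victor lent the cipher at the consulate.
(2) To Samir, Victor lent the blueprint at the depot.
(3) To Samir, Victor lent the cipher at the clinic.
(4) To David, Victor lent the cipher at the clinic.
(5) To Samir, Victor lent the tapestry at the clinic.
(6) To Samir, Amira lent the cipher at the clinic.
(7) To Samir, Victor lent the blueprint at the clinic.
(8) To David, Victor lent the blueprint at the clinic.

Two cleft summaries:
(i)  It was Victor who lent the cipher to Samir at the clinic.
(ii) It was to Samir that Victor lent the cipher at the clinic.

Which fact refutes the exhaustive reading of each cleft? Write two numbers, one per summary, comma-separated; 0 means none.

6, 4

(i): focus "Victor". Looking for the cipher as thing and Samir as recipient and at the clinic as setting with some other agent — fact (6) has Amira there. Refuted.
(ii): focus "Samir". Looking for Victor as agent and the cipher as thing and at the clinic as setting with some other recipient — fact (4) has David there. Refuted.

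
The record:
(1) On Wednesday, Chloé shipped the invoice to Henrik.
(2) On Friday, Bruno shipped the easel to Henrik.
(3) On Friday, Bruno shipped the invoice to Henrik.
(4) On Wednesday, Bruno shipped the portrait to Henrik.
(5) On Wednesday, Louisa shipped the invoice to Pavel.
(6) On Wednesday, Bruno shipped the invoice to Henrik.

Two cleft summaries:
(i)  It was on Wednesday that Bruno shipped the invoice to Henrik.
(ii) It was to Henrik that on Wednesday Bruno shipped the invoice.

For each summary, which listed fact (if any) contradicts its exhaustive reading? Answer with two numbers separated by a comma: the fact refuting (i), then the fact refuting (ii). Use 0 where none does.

3, 0

Summary (i) focuses "on Wednesday" (the setting); background agent = Bruno, thing = the invoice, recipient = Henrik. Fact (3) matches that background with setting = on Friday — refutes (i).
Summary (ii) focuses "Henrik" (the recipient); background agent = Bruno, thing = the invoice, setting = on Wednesday. No fact matches that background with a different recipient, so 0.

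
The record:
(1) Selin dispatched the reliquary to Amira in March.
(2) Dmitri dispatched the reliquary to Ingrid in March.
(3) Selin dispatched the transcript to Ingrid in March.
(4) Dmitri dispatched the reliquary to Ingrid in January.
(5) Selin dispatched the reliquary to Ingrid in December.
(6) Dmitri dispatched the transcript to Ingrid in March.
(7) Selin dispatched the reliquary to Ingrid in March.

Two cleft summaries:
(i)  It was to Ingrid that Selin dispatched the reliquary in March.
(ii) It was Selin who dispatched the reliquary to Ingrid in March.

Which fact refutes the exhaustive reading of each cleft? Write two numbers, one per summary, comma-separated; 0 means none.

Summary (i) focuses "Ingrid" (the recipient); background Selin as agent and the reliquary as thing and in March as setting. Fact (1) matches that background with recipient = Amira — refutes (i).
Summary (ii) focuses "Selin" (the agent); background the reliquary as thing and Ingrid as recipient and in March as setting. Fact (2) matches that background with agent = Dmitri — refutes (ii).

1, 2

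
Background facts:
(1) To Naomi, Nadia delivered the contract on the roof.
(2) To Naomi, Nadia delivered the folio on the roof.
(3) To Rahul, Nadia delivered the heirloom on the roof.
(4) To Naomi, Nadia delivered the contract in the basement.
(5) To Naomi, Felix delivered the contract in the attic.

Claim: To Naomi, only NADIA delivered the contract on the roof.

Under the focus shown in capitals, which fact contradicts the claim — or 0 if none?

0

Focus (in capitals) is "Nadia" — the agent. "Only" excludes alternative agents while holding fixed same thing, recipient, setting (the contract / Naomi / on the roof).
Every other fact changes something in the background, not just the agent. Nothing refutes the claim.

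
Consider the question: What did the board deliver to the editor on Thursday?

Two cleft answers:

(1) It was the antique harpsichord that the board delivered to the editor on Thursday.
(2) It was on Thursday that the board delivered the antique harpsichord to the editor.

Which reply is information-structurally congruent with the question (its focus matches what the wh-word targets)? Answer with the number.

1

The question word "what" targets the direct object.
Option (1) clefts "the antique harpsichord" — that matches what the question asks about.
Option (2) clefts "on Thursday" — the time, not what was asked.
So the congruent reply is (1).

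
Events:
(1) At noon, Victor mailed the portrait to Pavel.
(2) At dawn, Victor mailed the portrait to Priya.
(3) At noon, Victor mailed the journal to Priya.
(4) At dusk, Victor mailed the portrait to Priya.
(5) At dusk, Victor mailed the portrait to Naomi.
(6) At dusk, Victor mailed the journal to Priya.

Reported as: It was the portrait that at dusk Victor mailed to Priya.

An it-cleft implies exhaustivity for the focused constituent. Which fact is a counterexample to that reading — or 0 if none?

Focus of the cleft: "the portrait" (the thing). Presupposed background: agent = Victor, recipient = Priya, setting = at dusk.
The exhaustive reading says no other thing fits that background.
But fact (6) also has agent = Victor, recipient = Priya, setting = at dusk, with thing = the journal — so the exhaustive reading fails.

6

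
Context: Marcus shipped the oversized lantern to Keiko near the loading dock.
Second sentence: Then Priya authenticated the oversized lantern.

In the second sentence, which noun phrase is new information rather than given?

Priya

"the oversized lantern" in the second sentence is given — already mentioned in the context.
"Priya" has no antecedent in the context; it is discourse-new.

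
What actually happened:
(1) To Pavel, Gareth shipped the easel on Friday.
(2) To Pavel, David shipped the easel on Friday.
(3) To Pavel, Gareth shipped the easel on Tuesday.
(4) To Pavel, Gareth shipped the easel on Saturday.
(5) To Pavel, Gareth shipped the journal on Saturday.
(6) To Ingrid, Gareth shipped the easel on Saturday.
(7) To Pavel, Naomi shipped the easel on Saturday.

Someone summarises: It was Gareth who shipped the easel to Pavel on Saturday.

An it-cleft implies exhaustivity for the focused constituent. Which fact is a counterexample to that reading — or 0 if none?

7

The cleft puts "Gareth" in focus and presupposes the open proposition with the easel as thing and Pavel as recipient and on Saturday as setting.
Exhaustivity: Gareth is the only agent satisfying that background.
Fact (7) shares the background but with agent = Naomi; exhaustivity is violated.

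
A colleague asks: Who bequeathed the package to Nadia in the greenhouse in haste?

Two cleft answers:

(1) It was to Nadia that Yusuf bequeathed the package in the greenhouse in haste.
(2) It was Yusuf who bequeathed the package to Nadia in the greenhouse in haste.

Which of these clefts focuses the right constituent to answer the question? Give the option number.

The question word "who" targets the subject (agent).
Option (1) clefts "to Nadia" — the recipient, not what was asked.
Option (2) clefts "Yusuf" — that matches what the question asks about.
So the congruent reply is (2).

2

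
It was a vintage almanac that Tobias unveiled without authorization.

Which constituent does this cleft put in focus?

a vintage almanac

In an it-cleft "It was X that/who ...", the clefted constituent X is the focus; the that/who-clause expresses the presupposed open proposition.
Here the focus is "a vintage almanac". The backgrounded (presupposed) material includes "Tobias" and "without authorization".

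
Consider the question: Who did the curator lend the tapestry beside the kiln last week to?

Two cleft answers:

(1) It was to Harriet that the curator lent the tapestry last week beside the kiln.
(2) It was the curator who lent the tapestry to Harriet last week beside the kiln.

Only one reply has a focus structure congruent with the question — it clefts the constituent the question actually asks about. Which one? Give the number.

The question word "who" targets the recipient.
Option (1) clefts "to Harriet" — that matches what the question asks about.
Option (2) clefts "the curator" — the subject (agent), not what was asked.
So the congruent reply is (1).

1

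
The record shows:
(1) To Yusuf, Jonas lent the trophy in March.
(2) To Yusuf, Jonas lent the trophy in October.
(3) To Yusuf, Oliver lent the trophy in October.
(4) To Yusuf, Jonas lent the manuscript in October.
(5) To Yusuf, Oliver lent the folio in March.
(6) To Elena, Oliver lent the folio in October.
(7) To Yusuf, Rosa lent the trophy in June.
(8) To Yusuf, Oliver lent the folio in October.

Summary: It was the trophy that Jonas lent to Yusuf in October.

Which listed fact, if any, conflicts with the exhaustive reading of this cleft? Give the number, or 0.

The cleft puts "the trophy" in focus and presupposes the open proposition with Jonas as agent and Yusuf as recipient and in October as setting.
Exhaustivity: the trophy is the only thing satisfying that background.
Fact (4) shares the background but with thing = the manuscript; exhaustivity is violated.

4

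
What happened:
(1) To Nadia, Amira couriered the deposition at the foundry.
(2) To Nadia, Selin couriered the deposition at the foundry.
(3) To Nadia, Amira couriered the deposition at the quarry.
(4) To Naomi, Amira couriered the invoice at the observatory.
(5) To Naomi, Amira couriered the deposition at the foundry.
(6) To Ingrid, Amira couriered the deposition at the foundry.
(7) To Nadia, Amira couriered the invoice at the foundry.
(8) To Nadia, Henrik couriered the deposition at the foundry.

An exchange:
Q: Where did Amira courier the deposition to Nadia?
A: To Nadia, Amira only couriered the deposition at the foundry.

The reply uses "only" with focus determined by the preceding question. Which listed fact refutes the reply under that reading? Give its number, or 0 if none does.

3

The question "Where did ...?" targets the setting, so in the reply the focus falls on "at the foundry".
"Only" then excludes alternative settings while the background — agent = Amira, thing = the deposition, recipient = Nadia — is held fixed.
Fact (3) shares the background with a different setting (at the quarry) — counterexample.
(Fact (7) would refute a reading with focus on the thing — but that is not what the question asks.)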